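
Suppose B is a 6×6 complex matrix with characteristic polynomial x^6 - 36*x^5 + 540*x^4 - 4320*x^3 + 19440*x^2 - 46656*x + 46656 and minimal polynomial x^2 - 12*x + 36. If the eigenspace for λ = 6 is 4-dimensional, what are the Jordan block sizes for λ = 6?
Block sizes for λ = 6: [2, 2, 1, 1]

Step 1 — from the characteristic polynomial, algebraic multiplicity of λ = 6 is 6. From dim ker(B − (6)·I) = 4, there are exactly 4 Jordan blocks for λ = 6.
Step 2 — from the minimal polynomial, the factor (x − 6)^2 tells us the largest block for λ = 6 has size 2.
Step 3 — with total size 6, 4 blocks, and largest block 2, the block sizes (in nonincreasing order) are [2, 2, 1, 1].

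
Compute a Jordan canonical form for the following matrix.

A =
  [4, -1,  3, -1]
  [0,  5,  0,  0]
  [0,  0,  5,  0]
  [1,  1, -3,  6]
J_2(5) ⊕ J_1(5) ⊕ J_1(5)

The characteristic polynomial is
  det(x·I − A) = x^4 - 20*x^3 + 150*x^2 - 500*x + 625 = (x - 5)^4

Eigenvalues and multiplicities (the geometric multiplicity of λ is n − rank(A − λI), which equals the number of Jordan blocks for λ):
  λ = 5: algebraic multiplicity = 4, geometric multiplicity = 3

Determining the block sizes for each eigenvalue:
  λ = 5: 3 blocks summing to 4 forces exactly one block of size 2 and the rest size 1 → block sizes [2, 1, 1]

Assembling the blocks gives a Jordan form
J =
  [5, 1, 0, 0]
  [0, 5, 0, 0]
  [0, 0, 5, 0]
  [0, 0, 0, 5]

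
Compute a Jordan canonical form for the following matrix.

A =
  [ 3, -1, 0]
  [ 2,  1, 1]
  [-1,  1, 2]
J_3(2)

The characteristic polynomial is
  det(x·I − A) = x^3 - 6*x^2 + 12*x - 8 = (x - 2)^3

Eigenvalues and multiplicities (the geometric multiplicity of λ is n − rank(A − λI), which equals the number of Jordan blocks for λ):
  λ = 2: algebraic multiplicity = 3, geometric multiplicity = 1

Determining the block sizes for each eigenvalue:
  λ = 2: one block (gm = 1), so the single block has size am = 3 → block sizes [3]

Assembling the blocks gives a Jordan form
J =
  [2, 1, 0]
  [0, 2, 1]
  [0, 0, 2]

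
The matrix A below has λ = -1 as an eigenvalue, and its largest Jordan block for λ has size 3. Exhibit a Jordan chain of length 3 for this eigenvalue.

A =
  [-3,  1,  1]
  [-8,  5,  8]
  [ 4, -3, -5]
A Jordan chain for λ = -1 of length 3:
v_1 = (1, 4, -2)ᵀ
v_2 = (1, 6, -3)ᵀ
v_3 = (0, 1, 0)ᵀ

Let N = A − (-1)·I. We want v_3 with N^3 v_3 = 0 but N^2 v_3 ≠ 0; then v_{j-1} := N · v_j for j = 3, …, 2.

Pick v_3 = (0, 1, 0)ᵀ.
Then v_2 = N · v_3 = (1, 6, -3)ᵀ.
Then v_1 = N · v_2 = (1, 4, -2)ᵀ.

Sanity check: (A − (-1)·I) v_1 = (0, 0, 0)ᵀ = 0. ✓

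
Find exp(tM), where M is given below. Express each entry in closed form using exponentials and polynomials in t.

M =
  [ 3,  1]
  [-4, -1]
e^{tM} =
  [2*t*exp(t) + exp(t), t*exp(t)]
  [-4*t*exp(t), -2*t*exp(t) + exp(t)]

Strategy: write M = P · J · P⁻¹ where J is a Jordan canonical form, so e^{tM} = P · e^{tJ} · P⁻¹, and e^{tJ} can be computed block-by-block.

M has Jordan form
J =
  [1, 1]
  [0, 1]
(up to reordering of blocks).

Per-block formulas:
  For a 2×2 Jordan block J_2(1): exp(t · J_2(1)) = e^(1t)·(I + t·N), where N is the 2×2 nilpotent shift.

After assembling e^{tJ} and conjugating by P, we get:

e^{tM} =
  [2*t*exp(t) + exp(t), t*exp(t)]
  [-4*t*exp(t), -2*t*exp(t) + exp(t)]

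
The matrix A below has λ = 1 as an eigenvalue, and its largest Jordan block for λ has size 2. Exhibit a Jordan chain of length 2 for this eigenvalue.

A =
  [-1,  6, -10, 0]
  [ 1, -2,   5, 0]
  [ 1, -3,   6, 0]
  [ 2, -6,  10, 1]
A Jordan chain for λ = 1 of length 2:
v_1 = (-2, 1, 1, 2)ᵀ
v_2 = (1, 0, 0, 0)ᵀ

Let N = A − (1)·I. We want v_2 with N^2 v_2 = 0 but N^1 v_2 ≠ 0; then v_{j-1} := N · v_j for j = 2, …, 2.

Pick v_2 = (1, 0, 0, 0)ᵀ.
Then v_1 = N · v_2 = (-2, 1, 1, 2)ᵀ.

Sanity check: (A − (1)·I) v_1 = (0, 0, 0, 0)ᵀ = 0. ✓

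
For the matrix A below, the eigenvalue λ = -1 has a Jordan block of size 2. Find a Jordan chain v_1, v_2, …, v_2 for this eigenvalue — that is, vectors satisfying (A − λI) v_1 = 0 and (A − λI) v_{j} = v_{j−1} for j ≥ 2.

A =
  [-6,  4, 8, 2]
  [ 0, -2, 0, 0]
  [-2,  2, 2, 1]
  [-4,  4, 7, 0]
A Jordan chain for λ = -1 of length 2:
v_1 = (-2, 0, -1, -1)ᵀ
v_2 = (2, 0, 1, 0)ᵀ

Let N = A − (-1)·I. We want v_2 with N^2 v_2 = 0 but N^1 v_2 ≠ 0; then v_{j-1} := N · v_j for j = 2, …, 2.

Pick v_2 = (2, 0, 1, 0)ᵀ.
Then v_1 = N · v_2 = (-2, 0, -1, -1)ᵀ.

Sanity check: (A − (-1)·I) v_1 = (0, 0, 0, 0)ᵀ = 0. ✓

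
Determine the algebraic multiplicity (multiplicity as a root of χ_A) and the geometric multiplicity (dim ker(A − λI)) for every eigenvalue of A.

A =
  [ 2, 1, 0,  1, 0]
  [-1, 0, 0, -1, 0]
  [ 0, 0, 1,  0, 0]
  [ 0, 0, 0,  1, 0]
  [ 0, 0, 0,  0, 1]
λ = 1: alg = 5, geom = 4

Step 1 — factor the characteristic polynomial to read off the algebraic multiplicities:
  χ_A(x) = (x - 1)^5

Step 2 — compute geometric multiplicities via the rank-nullity identity g(λ) = n − rank(A − λI):
  rank(A − (1)·I) = 1, so dim ker(A − (1)·I) = n − 1 = 4

Summary:
  λ = 1: algebraic multiplicity = 5, geometric multiplicity = 4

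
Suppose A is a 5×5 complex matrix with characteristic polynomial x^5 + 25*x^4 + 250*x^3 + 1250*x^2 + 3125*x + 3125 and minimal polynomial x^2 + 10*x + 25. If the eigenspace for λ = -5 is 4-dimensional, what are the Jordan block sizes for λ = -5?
Block sizes for λ = -5: [2, 1, 1, 1]

Step 1 — from the characteristic polynomial, algebraic multiplicity of λ = -5 is 5. From dim ker(A − (-5)·I) = 4, there are exactly 4 Jordan blocks for λ = -5.
Step 2 — from the minimal polynomial, the factor (x + 5)^2 tells us the largest block for λ = -5 has size 2.
Step 3 — with total size 5, 4 blocks, and largest block 2, the block sizes (in nonincreasing order) are [2, 1, 1, 1].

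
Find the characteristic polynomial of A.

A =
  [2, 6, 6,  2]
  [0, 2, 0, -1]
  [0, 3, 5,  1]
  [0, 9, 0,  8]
x^4 - 17*x^3 + 105*x^2 - 275*x + 250

Expanding det(x·I − A) (e.g. by cofactor expansion or by noting that A is similar to its Jordan form J, which has the same characteristic polynomial as A) gives
  χ_A(x) = x^4 - 17*x^3 + 105*x^2 - 275*x + 250
which factors as (x - 5)^3*(x - 2). The eigenvalues (with algebraic multiplicities) are λ = 2 with multiplicity 1, λ = 5 with multiplicity 3.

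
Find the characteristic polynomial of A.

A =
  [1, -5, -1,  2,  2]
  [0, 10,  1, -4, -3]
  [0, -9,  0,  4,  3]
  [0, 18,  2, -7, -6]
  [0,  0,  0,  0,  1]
x^5 - 5*x^4 + 10*x^3 - 10*x^2 + 5*x - 1

Expanding det(x·I − A) (e.g. by cofactor expansion or by noting that A is similar to its Jordan form J, which has the same characteristic polynomial as A) gives
  χ_A(x) = x^5 - 5*x^4 + 10*x^3 - 10*x^2 + 5*x - 1
which factors as (x - 1)^5. The eigenvalues (with algebraic multiplicities) are λ = 1 with multiplicity 5.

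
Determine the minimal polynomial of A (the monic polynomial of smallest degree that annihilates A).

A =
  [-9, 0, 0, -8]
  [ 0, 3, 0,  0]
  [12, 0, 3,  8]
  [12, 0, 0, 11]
x^2 - 2*x - 3

The characteristic polynomial is χ_A(x) = (x - 3)^3*(x + 1), so the eigenvalues are known. The minimal polynomial is
  m_A(x) = Π_λ (x − λ)^{k_λ}
where k_λ is the size of the *largest* Jordan block for λ (equivalently, the smallest k with (A − λI)^k v = 0 for every generalised eigenvector v of λ).

  λ = -1: largest Jordan block has size 1, contributing (x + 1)
  λ = 3: largest Jordan block has size 1, contributing (x − 3)

So m_A(x) = (x - 3)*(x + 1) = x^2 - 2*x - 3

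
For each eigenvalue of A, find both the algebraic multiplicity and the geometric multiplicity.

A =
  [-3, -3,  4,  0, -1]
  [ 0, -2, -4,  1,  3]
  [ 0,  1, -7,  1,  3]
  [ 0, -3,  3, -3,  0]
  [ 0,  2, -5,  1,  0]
λ = -3: alg = 5, geom = 2

Step 1 — factor the characteristic polynomial to read off the algebraic multiplicities:
  χ_A(x) = (x + 3)^5

Step 2 — compute geometric multiplicities via the rank-nullity identity g(λ) = n − rank(A − λI):
  rank(A − (-3)·I) = 3, so dim ker(A − (-3)·I) = n − 3 = 2

Summary:
  λ = -3: algebraic multiplicity = 5, geometric multiplicity = 2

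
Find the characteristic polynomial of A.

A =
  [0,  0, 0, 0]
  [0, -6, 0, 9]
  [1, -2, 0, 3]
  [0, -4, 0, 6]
x^4

Expanding det(x·I − A) (e.g. by cofactor expansion or by noting that A is similar to its Jordan form J, which has the same characteristic polynomial as A) gives
  χ_A(x) = x^4
which factors as x^4. The eigenvalues (with algebraic multiplicities) are λ = 0 with multiplicity 4.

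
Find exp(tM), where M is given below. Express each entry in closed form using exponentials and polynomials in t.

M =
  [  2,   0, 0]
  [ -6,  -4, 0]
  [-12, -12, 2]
e^{tM} =
  [exp(2*t), 0, 0]
  [-exp(2*t) + exp(-4*t), exp(-4*t), 0]
  [-2*exp(2*t) + 2*exp(-4*t), -2*exp(2*t) + 2*exp(-4*t), exp(2*t)]

Strategy: write M = P · J · P⁻¹ where J is a Jordan canonical form, so e^{tM} = P · e^{tJ} · P⁻¹, and e^{tJ} can be computed block-by-block.

M has Jordan form
J =
  [-4, 0, 0]
  [ 0, 2, 0]
  [ 0, 0, 2]
(up to reordering of blocks).

Per-block formulas:
  For a 1×1 block at λ = 2: exp(t · [2]) = [e^(2t)].
  For a 1×1 block at λ = -4: exp(t · [-4]) = [e^(-4t)].

After assembling e^{tJ} and conjugating by P, we get:

e^{tM} =
  [exp(2*t), 0, 0]
  [-exp(2*t) + exp(-4*t), exp(-4*t), 0]
  [-2*exp(2*t) + 2*exp(-4*t), -2*exp(2*t) + 2*exp(-4*t), exp(2*t)]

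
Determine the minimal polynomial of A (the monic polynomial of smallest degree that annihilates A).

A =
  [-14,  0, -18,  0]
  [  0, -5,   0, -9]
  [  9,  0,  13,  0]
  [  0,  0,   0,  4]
x^2 + x - 20

The characteristic polynomial is χ_A(x) = (x - 4)^2*(x + 5)^2, so the eigenvalues are known. The minimal polynomial is
  m_A(x) = Π_λ (x − λ)^{k_λ}
where k_λ is the size of the *largest* Jordan block for λ (equivalently, the smallest k with (A − λI)^k v = 0 for every generalised eigenvector v of λ).

  λ = -5: largest Jordan block has size 1, contributing (x + 5)
  λ = 4: largest Jordan block has size 1, contributing (x − 4)

So m_A(x) = (x - 4)*(x + 5) = x^2 + x - 20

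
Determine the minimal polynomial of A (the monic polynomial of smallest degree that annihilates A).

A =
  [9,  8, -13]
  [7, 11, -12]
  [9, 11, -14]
x^3 - 6*x^2 + 12*x - 8

The characteristic polynomial is χ_A(x) = (x - 2)^3, so the eigenvalues are known. The minimal polynomial is
  m_A(x) = Π_λ (x − λ)^{k_λ}
where k_λ is the size of the *largest* Jordan block for λ (equivalently, the smallest k with (A − λI)^k v = 0 for every generalised eigenvector v of λ).

  λ = 2: largest Jordan block has size 3, contributing (x − 2)^3

So m_A(x) = (x - 2)^3 = x^3 - 6*x^2 + 12*x - 8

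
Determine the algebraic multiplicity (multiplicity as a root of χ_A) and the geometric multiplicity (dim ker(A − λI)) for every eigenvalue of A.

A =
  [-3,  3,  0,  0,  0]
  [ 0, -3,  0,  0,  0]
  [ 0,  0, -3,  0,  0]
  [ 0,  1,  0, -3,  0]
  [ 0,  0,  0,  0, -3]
λ = -3: alg = 5, geom = 4

Step 1 — factor the characteristic polynomial to read off the algebraic multiplicities:
  χ_A(x) = (x + 3)^5

Step 2 — compute geometric multiplicities via the rank-nullity identity g(λ) = n − rank(A − λI):
  rank(A − (-3)·I) = 1, so dim ker(A − (-3)·I) = n − 1 = 4

Summary:
  λ = -3: algebraic multiplicity = 5, geometric multiplicity = 4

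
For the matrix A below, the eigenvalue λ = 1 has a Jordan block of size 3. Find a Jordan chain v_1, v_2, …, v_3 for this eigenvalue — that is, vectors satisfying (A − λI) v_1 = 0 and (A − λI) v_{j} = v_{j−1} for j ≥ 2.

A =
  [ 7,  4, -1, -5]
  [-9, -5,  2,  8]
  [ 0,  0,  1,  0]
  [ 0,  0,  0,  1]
A Jordan chain for λ = 1 of length 3:
v_1 = (2, -3, 0, 0)ᵀ
v_2 = (-1, 2, 0, 0)ᵀ
v_3 = (0, 0, 1, 0)ᵀ

Let N = A − (1)·I. We want v_3 with N^3 v_3 = 0 but N^2 v_3 ≠ 0; then v_{j-1} := N · v_j for j = 3, …, 2.

Pick v_3 = (0, 0, 1, 0)ᵀ.
Then v_2 = N · v_3 = (-1, 2, 0, 0)ᵀ.
Then v_1 = N · v_2 = (2, -3, 0, 0)ᵀ.

Sanity check: (A − (1)·I) v_1 = (0, 0, 0, 0)ᵀ = 0. ✓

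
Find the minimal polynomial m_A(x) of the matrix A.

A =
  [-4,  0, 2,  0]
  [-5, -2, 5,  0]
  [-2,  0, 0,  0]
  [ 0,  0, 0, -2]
x^2 + 4*x + 4

The characteristic polynomial is χ_A(x) = (x + 2)^4, so the eigenvalues are known. The minimal polynomial is
  m_A(x) = Π_λ (x − λ)^{k_λ}
where k_λ is the size of the *largest* Jordan block for λ (equivalently, the smallest k with (A − λI)^k v = 0 for every generalised eigenvector v of λ).

  λ = -2: largest Jordan block has size 2, contributing (x + 2)^2

So m_A(x) = (x + 2)^2 = x^2 + 4*x + 4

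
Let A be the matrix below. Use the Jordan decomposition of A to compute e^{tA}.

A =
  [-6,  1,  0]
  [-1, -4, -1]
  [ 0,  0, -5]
e^{tA} =
  [-t*exp(-5*t) + exp(-5*t), t*exp(-5*t), -t^2*exp(-5*t)/2]
  [-t*exp(-5*t), t*exp(-5*t) + exp(-5*t), -t^2*exp(-5*t)/2 - t*exp(-5*t)]
  [0, 0, exp(-5*t)]

Strategy: write A = P · J · P⁻¹ where J is a Jordan canonical form, so e^{tA} = P · e^{tJ} · P⁻¹, and e^{tJ} can be computed block-by-block.

A has Jordan form
J =
  [-5,  1,  0]
  [ 0, -5,  1]
  [ 0,  0, -5]
(up to reordering of blocks).

Per-block formulas:
  For a 3×3 Jordan block J_3(-5): exp(t · J_3(-5)) = e^(-5t)·(I + t·N + (t^2/2)·N^2), where N is the 3×3 nilpotent shift.

After assembling e^{tJ} and conjugating by P, we get:

e^{tA} =
  [-t*exp(-5*t) + exp(-5*t), t*exp(-5*t), -t^2*exp(-5*t)/2]
  [-t*exp(-5*t), t*exp(-5*t) + exp(-5*t), -t^2*exp(-5*t)/2 - t*exp(-5*t)]
  [0, 0, exp(-5*t)]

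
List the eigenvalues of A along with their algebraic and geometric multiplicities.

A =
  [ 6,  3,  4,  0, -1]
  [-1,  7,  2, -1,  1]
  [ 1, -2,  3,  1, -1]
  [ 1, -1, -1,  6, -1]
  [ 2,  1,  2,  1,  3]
λ = 5: alg = 5, geom = 2

Step 1 — factor the characteristic polynomial to read off the algebraic multiplicities:
  χ_A(x) = (x - 5)^5

Step 2 — compute geometric multiplicities via the rank-nullity identity g(λ) = n − rank(A − λI):
  rank(A − (5)·I) = 3, so dim ker(A − (5)·I) = n − 3 = 2

Summary:
  λ = 5: algebraic multiplicity = 5, geometric multiplicity = 2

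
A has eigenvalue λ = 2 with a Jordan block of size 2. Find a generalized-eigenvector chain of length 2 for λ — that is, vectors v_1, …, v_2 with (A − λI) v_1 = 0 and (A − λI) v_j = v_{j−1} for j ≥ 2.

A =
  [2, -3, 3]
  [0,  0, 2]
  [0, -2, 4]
A Jordan chain for λ = 2 of length 2:
v_1 = (-3, -2, -2)ᵀ
v_2 = (0, 1, 0)ᵀ

Let N = A − (2)·I. We want v_2 with N^2 v_2 = 0 but N^1 v_2 ≠ 0; then v_{j-1} := N · v_j for j = 2, …, 2.

Pick v_2 = (0, 1, 0)ᵀ.
Then v_1 = N · v_2 = (-3, -2, -2)ᵀ.

Sanity check: (A − (2)·I) v_1 = (0, 0, 0)ᵀ = 0. ✓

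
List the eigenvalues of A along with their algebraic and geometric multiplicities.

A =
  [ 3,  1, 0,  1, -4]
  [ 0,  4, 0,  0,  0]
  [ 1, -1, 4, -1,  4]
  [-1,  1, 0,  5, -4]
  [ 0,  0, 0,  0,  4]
λ = 4: alg = 5, geom = 4

Step 1 — factor the characteristic polynomial to read off the algebraic multiplicities:
  χ_A(x) = (x - 4)^5

Step 2 — compute geometric multiplicities via the rank-nullity identity g(λ) = n − rank(A − λI):
  rank(A − (4)·I) = 1, so dim ker(A − (4)·I) = n − 1 = 4

Summary:
  λ = 4: algebraic multiplicity = 5, geometric multiplicity = 4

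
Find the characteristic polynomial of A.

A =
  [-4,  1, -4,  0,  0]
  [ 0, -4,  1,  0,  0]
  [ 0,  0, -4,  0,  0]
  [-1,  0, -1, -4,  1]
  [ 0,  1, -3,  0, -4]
x^5 + 20*x^4 + 160*x^3 + 640*x^2 + 1280*x + 1024

Expanding det(x·I − A) (e.g. by cofactor expansion or by noting that A is similar to its Jordan form J, which has the same characteristic polynomial as A) gives
  χ_A(x) = x^5 + 20*x^4 + 160*x^3 + 640*x^2 + 1280*x + 1024
which factors as (x + 4)^5. The eigenvalues (with algebraic multiplicities) are λ = -4 with multiplicity 5.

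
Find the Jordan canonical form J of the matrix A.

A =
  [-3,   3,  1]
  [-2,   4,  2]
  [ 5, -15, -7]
J_2(-2) ⊕ J_1(-2)

The characteristic polynomial is
  det(x·I − A) = x^3 + 6*x^2 + 12*x + 8 = (x + 2)^3

Eigenvalues and multiplicities (the geometric multiplicity of λ is n − rank(A − λI), which equals the number of Jordan blocks for λ):
  λ = -2: algebraic multiplicity = 3, geometric multiplicity = 2

Determining the block sizes for each eigenvalue:
  λ = -2: 2 blocks summing to 3 forces exactly one block of size 2 and the rest size 1 → block sizes [2, 1]

Assembling the blocks gives a Jordan form
J =
  [-2,  1,  0]
  [ 0, -2,  0]
  [ 0,  0, -2]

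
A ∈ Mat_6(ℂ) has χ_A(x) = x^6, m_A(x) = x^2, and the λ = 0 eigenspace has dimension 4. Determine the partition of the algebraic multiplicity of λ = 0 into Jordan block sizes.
Block sizes for λ = 0: [2, 2, 1, 1]

Step 1 — from the characteristic polynomial, algebraic multiplicity of λ = 0 is 6. From dim ker(A − (0)·I) = 4, there are exactly 4 Jordan blocks for λ = 0.
Step 2 — from the minimal polynomial, the factor (x − 0)^2 tells us the largest block for λ = 0 has size 2.
Step 3 — with total size 6, 4 blocks, and largest block 2, the block sizes (in nonincreasing order) are [2, 2, 1, 1].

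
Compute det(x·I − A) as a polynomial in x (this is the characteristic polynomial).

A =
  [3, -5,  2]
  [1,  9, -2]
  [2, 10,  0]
x^3 - 12*x^2 + 48*x - 64

Expanding det(x·I − A) (e.g. by cofactor expansion or by noting that A is similar to its Jordan form J, which has the same characteristic polynomial as A) gives
  χ_A(x) = x^3 - 12*x^2 + 48*x - 64
which factors as (x - 4)^3. The eigenvalues (with algebraic multiplicities) are λ = 4 with multiplicity 3.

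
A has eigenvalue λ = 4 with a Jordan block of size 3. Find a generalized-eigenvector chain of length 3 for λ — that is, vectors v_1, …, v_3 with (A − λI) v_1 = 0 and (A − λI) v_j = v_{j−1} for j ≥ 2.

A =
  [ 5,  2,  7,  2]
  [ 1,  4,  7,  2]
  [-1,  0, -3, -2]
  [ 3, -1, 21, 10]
A Jordan chain for λ = 4 of length 3:
v_1 = (2, 0, 0, -1)ᵀ
v_2 = (1, 1, -1, 3)ᵀ
v_3 = (1, 0, 0, 0)ᵀ

Let N = A − (4)·I. We want v_3 with N^3 v_3 = 0 but N^2 v_3 ≠ 0; then v_{j-1} := N · v_j for j = 3, …, 2.

Pick v_3 = (1, 0, 0, 0)ᵀ.
Then v_2 = N · v_3 = (1, 1, -1, 3)ᵀ.
Then v_1 = N · v_2 = (2, 0, 0, -1)ᵀ.

Sanity check: (A − (4)·I) v_1 = (0, 0, 0, 0)ᵀ = 0. ✓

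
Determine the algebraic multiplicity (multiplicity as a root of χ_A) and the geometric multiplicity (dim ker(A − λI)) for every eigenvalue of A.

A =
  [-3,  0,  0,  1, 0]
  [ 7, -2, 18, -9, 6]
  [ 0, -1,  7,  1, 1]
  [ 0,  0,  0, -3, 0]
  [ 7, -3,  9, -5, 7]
λ = -3: alg = 2, geom = 1; λ = 4: alg = 3, geom = 2

Step 1 — factor the characteristic polynomial to read off the algebraic multiplicities:
  χ_A(x) = (x - 4)^3*(x + 3)^2

Step 2 — compute geometric multiplicities via the rank-nullity identity g(λ) = n − rank(A − λI):
  rank(A − (-3)·I) = 4, so dim ker(A − (-3)·I) = n − 4 = 1
  rank(A − (4)·I) = 3, so dim ker(A − (4)·I) = n − 3 = 2

Summary:
  λ = -3: algebraic multiplicity = 2, geometric multiplicity = 1
  λ = 4: algebraic multiplicity = 3, geometric multiplicity = 2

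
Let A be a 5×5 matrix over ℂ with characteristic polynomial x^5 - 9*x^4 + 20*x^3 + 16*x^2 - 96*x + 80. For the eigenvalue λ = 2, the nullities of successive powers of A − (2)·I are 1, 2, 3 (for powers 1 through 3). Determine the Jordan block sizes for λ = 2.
Block sizes for λ = 2: [3]

From the dimensions of kernels of powers, the number of Jordan blocks of size at least j is d_j − d_{j−1} where d_j = dim ker(N^j) (with d_0 = 0). Computing the differences gives [1, 1, 1].
The number of blocks of size exactly k is (#blocks of size ≥ k) − (#blocks of size ≥ k + 1), so the partition is: 1 block(s) of size 3.
In nonincreasing order the block sizes are [3].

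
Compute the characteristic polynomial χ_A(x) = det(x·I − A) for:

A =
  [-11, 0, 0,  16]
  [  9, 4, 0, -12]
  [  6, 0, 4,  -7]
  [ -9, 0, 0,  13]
x^4 - 10*x^3 + 33*x^2 - 40*x + 16

Expanding det(x·I − A) (e.g. by cofactor expansion or by noting that A is similar to its Jordan form J, which has the same characteristic polynomial as A) gives
  χ_A(x) = x^4 - 10*x^3 + 33*x^2 - 40*x + 16
which factors as (x - 4)^2*(x - 1)^2. The eigenvalues (with algebraic multiplicities) are λ = 1 with multiplicity 2, λ = 4 with multiplicity 2.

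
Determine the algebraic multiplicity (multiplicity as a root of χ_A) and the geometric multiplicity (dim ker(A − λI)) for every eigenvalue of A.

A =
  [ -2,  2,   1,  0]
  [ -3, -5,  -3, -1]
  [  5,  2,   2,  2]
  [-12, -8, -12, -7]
λ = -3: alg = 4, geom = 2

Step 1 — factor the characteristic polynomial to read off the algebraic multiplicities:
  χ_A(x) = (x + 3)^4

Step 2 — compute geometric multiplicities via the rank-nullity identity g(λ) = n − rank(A − λI):
  rank(A − (-3)·I) = 2, so dim ker(A − (-3)·I) = n − 2 = 2

Summary:
  λ = -3: algebraic multiplicity = 4, geometric multiplicity = 2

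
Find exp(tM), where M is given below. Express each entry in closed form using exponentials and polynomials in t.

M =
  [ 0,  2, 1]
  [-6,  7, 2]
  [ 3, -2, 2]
e^{tM} =
  [-3*t*exp(3*t) + exp(3*t), 2*t*exp(3*t), t*exp(3*t)]
  [-6*t*exp(3*t), 4*t*exp(3*t) + exp(3*t), 2*t*exp(3*t)]
  [3*t*exp(3*t), -2*t*exp(3*t), -t*exp(3*t) + exp(3*t)]

Strategy: write M = P · J · P⁻¹ where J is a Jordan canonical form, so e^{tM} = P · e^{tJ} · P⁻¹, and e^{tJ} can be computed block-by-block.

M has Jordan form
J =
  [3, 1, 0]
  [0, 3, 0]
  [0, 0, 3]
(up to reordering of blocks).

Per-block formulas:
  For a 2×2 Jordan block J_2(3): exp(t · J_2(3)) = e^(3t)·(I + t·N), where N is the 2×2 nilpotent shift.
  For a 1×1 block at λ = 3: exp(t · [3]) = [e^(3t)].

After assembling e^{tJ} and conjugating by P, we get:

e^{tM} =
  [-3*t*exp(3*t) + exp(3*t), 2*t*exp(3*t), t*exp(3*t)]
  [-6*t*exp(3*t), 4*t*exp(3*t) + exp(3*t), 2*t*exp(3*t)]
  [3*t*exp(3*t), -2*t*exp(3*t), -t*exp(3*t) + exp(3*t)]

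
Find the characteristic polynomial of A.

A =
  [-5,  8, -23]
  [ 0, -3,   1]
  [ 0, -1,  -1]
x^3 + 9*x^2 + 24*x + 20

Expanding det(x·I − A) (e.g. by cofactor expansion or by noting that A is similar to its Jordan form J, which has the same characteristic polynomial as A) gives
  χ_A(x) = x^3 + 9*x^2 + 24*x + 20
which factors as (x + 2)^2*(x + 5). The eigenvalues (with algebraic multiplicities) are λ = -5 with multiplicity 1, λ = -2 with multiplicity 2.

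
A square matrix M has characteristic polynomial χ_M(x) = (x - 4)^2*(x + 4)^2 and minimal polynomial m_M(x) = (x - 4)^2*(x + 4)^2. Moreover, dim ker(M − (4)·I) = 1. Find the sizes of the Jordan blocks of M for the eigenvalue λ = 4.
Block sizes for λ = 4: [2]

Step 1 — from the characteristic polynomial, algebraic multiplicity of λ = 4 is 2. From dim ker(M − (4)·I) = 1, there are exactly 1 Jordan blocks for λ = 4.
Step 2 — from the minimal polynomial, the factor (x − 4)^2 tells us the largest block for λ = 4 has size 2.
Step 3 — with total size 2, 1 blocks, and largest block 2, the block sizes (in nonincreasing order) are [2].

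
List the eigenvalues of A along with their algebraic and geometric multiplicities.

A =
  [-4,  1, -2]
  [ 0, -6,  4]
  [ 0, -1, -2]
λ = -4: alg = 3, geom = 2

Step 1 — factor the characteristic polynomial to read off the algebraic multiplicities:
  χ_A(x) = (x + 4)^3

Step 2 — compute geometric multiplicities via the rank-nullity identity g(λ) = n − rank(A − λI):
  rank(A − (-4)·I) = 1, so dim ker(A − (-4)·I) = n − 1 = 2

Summary:
  λ = -4: algebraic multiplicity = 3, geometric multiplicity = 2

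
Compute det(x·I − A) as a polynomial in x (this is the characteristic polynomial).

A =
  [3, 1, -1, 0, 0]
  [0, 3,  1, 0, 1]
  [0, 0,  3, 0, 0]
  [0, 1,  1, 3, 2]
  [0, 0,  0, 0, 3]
x^5 - 15*x^4 + 90*x^3 - 270*x^2 + 405*x - 243

Expanding det(x·I − A) (e.g. by cofactor expansion or by noting that A is similar to its Jordan form J, which has the same characteristic polynomial as A) gives
  χ_A(x) = x^5 - 15*x^4 + 90*x^3 - 270*x^2 + 405*x - 243
which factors as (x - 3)^5. The eigenvalues (with algebraic multiplicities) are λ = 3 with multiplicity 5.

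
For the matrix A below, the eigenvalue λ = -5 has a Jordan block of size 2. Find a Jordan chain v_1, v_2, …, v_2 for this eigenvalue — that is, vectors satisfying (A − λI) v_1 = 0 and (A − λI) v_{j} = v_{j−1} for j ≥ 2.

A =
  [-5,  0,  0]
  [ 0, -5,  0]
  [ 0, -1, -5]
A Jordan chain for λ = -5 of length 2:
v_1 = (0, 0, -1)ᵀ
v_2 = (0, 1, 0)ᵀ

Let N = A − (-5)·I. We want v_2 with N^2 v_2 = 0 but N^1 v_2 ≠ 0; then v_{j-1} := N · v_j for j = 2, …, 2.

Pick v_2 = (0, 1, 0)ᵀ.
Then v_1 = N · v_2 = (0, 0, -1)ᵀ.

Sanity check: (A − (-5)·I) v_1 = (0, 0, 0)ᵀ = 0. ✓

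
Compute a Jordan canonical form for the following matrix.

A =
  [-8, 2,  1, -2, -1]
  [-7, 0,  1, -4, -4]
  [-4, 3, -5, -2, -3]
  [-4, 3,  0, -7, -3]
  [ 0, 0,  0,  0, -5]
J_3(-5) ⊕ J_1(-5) ⊕ J_1(-5)

The characteristic polynomial is
  det(x·I − A) = x^5 + 25*x^4 + 250*x^3 + 1250*x^2 + 3125*x + 3125 = (x + 5)^5

Eigenvalues and multiplicities (the geometric multiplicity of λ is n − rank(A − λI), which equals the number of Jordan blocks for λ):
  λ = -5: algebraic multiplicity = 5, geometric multiplicity = 3

Determining the block sizes for each eigenvalue:
  λ = -5: with am = 5 and gm = 3, the partition is not yet determined (e.g. several partitions of 5 into 3 parts exist). Let N = A − (-5)·I. Computing rank(N^1) = 2, rank(N^2) = 1, rank(N^3) = 0; the number of blocks of size ≥ j is rank(N^{j−1}) − rank(N^j), giving [3, 1, 1]. So we have 1 block(s) of size 3, 2 block(s) of size 1 → block sizes [3, 1, 1]

Assembling the blocks gives a Jordan form
J =
  [-5,  1,  0,  0,  0]
  [ 0, -5,  1,  0,  0]
  [ 0,  0, -5,  0,  0]
  [ 0,  0,  0, -5,  0]
  [ 0,  0,  0,  0, -5]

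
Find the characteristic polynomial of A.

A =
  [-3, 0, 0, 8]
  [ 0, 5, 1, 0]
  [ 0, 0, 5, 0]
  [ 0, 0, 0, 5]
x^4 - 12*x^3 + 30*x^2 + 100*x - 375

Expanding det(x·I − A) (e.g. by cofactor expansion or by noting that A is similar to its Jordan form J, which has the same characteristic polynomial as A) gives
  χ_A(x) = x^4 - 12*x^3 + 30*x^2 + 100*x - 375
which factors as (x - 5)^3*(x + 3). The eigenvalues (with algebraic multiplicities) are λ = -3 with multiplicity 1, λ = 5 with multiplicity 3.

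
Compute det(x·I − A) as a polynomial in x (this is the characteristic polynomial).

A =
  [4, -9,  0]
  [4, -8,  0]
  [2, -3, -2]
x^3 + 6*x^2 + 12*x + 8

Expanding det(x·I − A) (e.g. by cofactor expansion or by noting that A is similar to its Jordan form J, which has the same characteristic polynomial as A) gives
  χ_A(x) = x^3 + 6*x^2 + 12*x + 8
which factors as (x + 2)^3. The eigenvalues (with algebraic multiplicities) are λ = -2 with multiplicity 3.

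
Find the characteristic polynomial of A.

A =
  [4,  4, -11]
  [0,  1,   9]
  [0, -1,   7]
x^3 - 12*x^2 + 48*x - 64

Expanding det(x·I − A) (e.g. by cofactor expansion or by noting that A is similar to its Jordan form J, which has the same characteristic polynomial as A) gives
  χ_A(x) = x^3 - 12*x^2 + 48*x - 64
which factors as (x - 4)^3. The eigenvalues (with algebraic multiplicities) are λ = 4 with multiplicity 3.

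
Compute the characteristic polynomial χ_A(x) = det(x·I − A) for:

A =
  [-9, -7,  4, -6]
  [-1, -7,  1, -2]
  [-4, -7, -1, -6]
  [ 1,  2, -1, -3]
x^4 + 20*x^3 + 150*x^2 + 500*x + 625

Expanding det(x·I − A) (e.g. by cofactor expansion or by noting that A is similar to its Jordan form J, which has the same characteristic polynomial as A) gives
  χ_A(x) = x^4 + 20*x^3 + 150*x^2 + 500*x + 625
which factors as (x + 5)^4. The eigenvalues (with algebraic multiplicities) are λ = -5 with multiplicity 4.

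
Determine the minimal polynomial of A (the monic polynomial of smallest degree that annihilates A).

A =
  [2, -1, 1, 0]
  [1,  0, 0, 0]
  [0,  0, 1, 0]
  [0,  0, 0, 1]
x^3 - 3*x^2 + 3*x - 1

The characteristic polynomial is χ_A(x) = (x - 1)^4, so the eigenvalues are known. The minimal polynomial is
  m_A(x) = Π_λ (x − λ)^{k_λ}
where k_λ is the size of the *largest* Jordan block for λ (equivalently, the smallest k with (A − λI)^k v = 0 for every generalised eigenvector v of λ).

  λ = 1: largest Jordan block has size 3, contributing (x − 1)^3

So m_A(x) = (x - 1)^3 = x^3 - 3*x^2 + 3*x - 1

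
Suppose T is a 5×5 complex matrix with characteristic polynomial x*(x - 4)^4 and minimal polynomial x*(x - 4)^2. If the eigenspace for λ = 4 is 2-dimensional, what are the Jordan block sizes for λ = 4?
Block sizes for λ = 4: [2, 2]

Step 1 — from the characteristic polynomial, algebraic multiplicity of λ = 4 is 4. From dim ker(T − (4)·I) = 2, there are exactly 2 Jordan blocks for λ = 4.
Step 2 — from the minimal polynomial, the factor (x − 4)^2 tells us the largest block for λ = 4 has size 2.
Step 3 — with total size 4, 2 blocks, and largest block 2, the block sizes (in nonincreasing order) are [2, 2].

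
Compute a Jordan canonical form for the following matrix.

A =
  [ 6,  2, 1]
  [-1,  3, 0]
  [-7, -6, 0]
J_3(3)

The characteristic polynomial is
  det(x·I − A) = x^3 - 9*x^2 + 27*x - 27 = (x - 3)^3

Eigenvalues and multiplicities (the geometric multiplicity of λ is n − rank(A − λI), which equals the number of Jordan blocks for λ):
  λ = 3: algebraic multiplicity = 3, geometric multiplicity = 1

Determining the block sizes for each eigenvalue:
  λ = 3: one block (gm = 1), so the single block has size am = 3 → block sizes [3]

Assembling the blocks gives a Jordan form
J =
  [3, 1, 0]
  [0, 3, 1]
  [0, 0, 3]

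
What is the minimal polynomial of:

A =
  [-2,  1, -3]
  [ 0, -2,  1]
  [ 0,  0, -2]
x^3 + 6*x^2 + 12*x + 8

The characteristic polynomial is χ_A(x) = (x + 2)^3, so the eigenvalues are known. The minimal polynomial is
  m_A(x) = Π_λ (x − λ)^{k_λ}
where k_λ is the size of the *largest* Jordan block for λ (equivalently, the smallest k with (A − λI)^k v = 0 for every generalised eigenvector v of λ).

  λ = -2: largest Jordan block has size 3, contributing (x + 2)^3

So m_A(x) = (x + 2)^3 = x^3 + 6*x^2 + 12*x + 8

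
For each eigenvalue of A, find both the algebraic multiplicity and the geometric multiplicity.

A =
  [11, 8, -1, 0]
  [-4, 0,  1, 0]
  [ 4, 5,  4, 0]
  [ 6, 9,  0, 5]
λ = 5: alg = 4, geom = 2

Step 1 — factor the characteristic polynomial to read off the algebraic multiplicities:
  χ_A(x) = (x - 5)^4

Step 2 — compute geometric multiplicities via the rank-nullity identity g(λ) = n − rank(A − λI):
  rank(A − (5)·I) = 2, so dim ker(A − (5)·I) = n − 2 = 2

Summary:
  λ = 5: algebraic multiplicity = 4, geometric multiplicity = 2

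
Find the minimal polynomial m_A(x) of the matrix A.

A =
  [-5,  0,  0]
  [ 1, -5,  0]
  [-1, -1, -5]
x^3 + 15*x^2 + 75*x + 125

The characteristic polynomial is χ_A(x) = (x + 5)^3, so the eigenvalues are known. The minimal polynomial is
  m_A(x) = Π_λ (x − λ)^{k_λ}
where k_λ is the size of the *largest* Jordan block for λ (equivalently, the smallest k with (A − λI)^k v = 0 for every generalised eigenvector v of λ).

  λ = -5: largest Jordan block has size 3, contributing (x + 5)^3

So m_A(x) = (x + 5)^3 = x^3 + 15*x^2 + 75*x + 125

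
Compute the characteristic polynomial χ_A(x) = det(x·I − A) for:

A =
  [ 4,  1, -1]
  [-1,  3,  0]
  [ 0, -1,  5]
x^3 - 12*x^2 + 48*x - 64

Expanding det(x·I − A) (e.g. by cofactor expansion or by noting that A is similar to its Jordan form J, which has the same characteristic polynomial as A) gives
  χ_A(x) = x^3 - 12*x^2 + 48*x - 64
which factors as (x - 4)^3. The eigenvalues (with algebraic multiplicities) are λ = 4 with multiplicity 3.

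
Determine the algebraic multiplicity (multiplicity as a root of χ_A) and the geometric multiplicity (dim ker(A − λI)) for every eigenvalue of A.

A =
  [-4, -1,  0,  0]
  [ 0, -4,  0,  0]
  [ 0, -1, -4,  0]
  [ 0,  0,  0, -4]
λ = -4: alg = 4, geom = 3

Step 1 — factor the characteristic polynomial to read off the algebraic multiplicities:
  χ_A(x) = (x + 4)^4

Step 2 — compute geometric multiplicities via the rank-nullity identity g(λ) = n − rank(A − λI):
  rank(A − (-4)·I) = 1, so dim ker(A − (-4)·I) = n − 1 = 3

Summary:
  λ = -4: algebraic multiplicity = 4, geometric multiplicity = 3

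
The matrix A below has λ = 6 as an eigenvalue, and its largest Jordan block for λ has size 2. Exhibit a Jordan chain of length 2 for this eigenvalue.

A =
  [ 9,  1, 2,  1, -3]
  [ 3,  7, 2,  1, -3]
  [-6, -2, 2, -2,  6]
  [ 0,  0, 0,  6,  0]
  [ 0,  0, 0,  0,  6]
A Jordan chain for λ = 6 of length 2:
v_1 = (3, 3, -6, 0, 0)ᵀ
v_2 = (1, 0, 0, 0, 0)ᵀ

Let N = A − (6)·I. We want v_2 with N^2 v_2 = 0 but N^1 v_2 ≠ 0; then v_{j-1} := N · v_j for j = 2, …, 2.

Pick v_2 = (1, 0, 0, 0, 0)ᵀ.
Then v_1 = N · v_2 = (3, 3, -6, 0, 0)ᵀ.

Sanity check: (A − (6)·I) v_1 = (0, 0, 0, 0, 0)ᵀ = 0. ✓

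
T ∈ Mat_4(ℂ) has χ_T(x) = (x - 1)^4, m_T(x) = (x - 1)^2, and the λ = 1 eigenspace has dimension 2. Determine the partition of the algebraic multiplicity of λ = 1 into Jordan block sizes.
Block sizes for λ = 1: [2, 2]

Step 1 — from the characteristic polynomial, algebraic multiplicity of λ = 1 is 4. From dim ker(T − (1)·I) = 2, there are exactly 2 Jordan blocks for λ = 1.
Step 2 — from the minimal polynomial, the factor (x − 1)^2 tells us the largest block for λ = 1 has size 2.
Step 3 — with total size 4, 2 blocks, and largest block 2, the block sizes (in nonincreasing order) are [2, 2].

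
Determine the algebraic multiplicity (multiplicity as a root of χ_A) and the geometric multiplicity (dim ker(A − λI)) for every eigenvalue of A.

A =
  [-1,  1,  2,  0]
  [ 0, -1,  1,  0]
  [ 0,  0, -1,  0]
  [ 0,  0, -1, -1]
λ = -1: alg = 4, geom = 2

Step 1 — factor the characteristic polynomial to read off the algebraic multiplicities:
  χ_A(x) = (x + 1)^4

Step 2 — compute geometric multiplicities via the rank-nullity identity g(λ) = n − rank(A − λI):
  rank(A − (-1)·I) = 2, so dim ker(A − (-1)·I) = n − 2 = 2

Summary:
  λ = -1: algebraic multiplicity = 4, geometric multiplicity = 2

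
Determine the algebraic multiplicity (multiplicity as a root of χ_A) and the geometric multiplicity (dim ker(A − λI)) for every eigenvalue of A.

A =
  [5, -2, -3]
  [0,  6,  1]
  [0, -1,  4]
λ = 5: alg = 3, geom = 1

Step 1 — factor the characteristic polynomial to read off the algebraic multiplicities:
  χ_A(x) = (x - 5)^3

Step 2 — compute geometric multiplicities via the rank-nullity identity g(λ) = n − rank(A − λI):
  rank(A − (5)·I) = 2, so dim ker(A − (5)·I) = n − 2 = 1

Summary:
  λ = 5: algebraic multiplicity = 3, geometric multiplicity = 1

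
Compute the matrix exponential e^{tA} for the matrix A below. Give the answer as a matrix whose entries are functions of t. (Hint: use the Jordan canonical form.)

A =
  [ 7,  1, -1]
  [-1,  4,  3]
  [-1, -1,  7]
e^{tA} =
  [t^2*exp(6*t)/2 + t*exp(6*t) + exp(6*t), t*exp(6*t), t^2*exp(6*t)/2 - t*exp(6*t)]
  [-t^2*exp(6*t) - t*exp(6*t), -2*t*exp(6*t) + exp(6*t), -t^2*exp(6*t) + 3*t*exp(6*t)]
  [-t^2*exp(6*t)/2 - t*exp(6*t), -t*exp(6*t), -t^2*exp(6*t)/2 + t*exp(6*t) + exp(6*t)]

Strategy: write A = P · J · P⁻¹ where J is a Jordan canonical form, so e^{tA} = P · e^{tJ} · P⁻¹, and e^{tJ} can be computed block-by-block.

A has Jordan form
J =
  [6, 1, 0]
  [0, 6, 1]
  [0, 0, 6]
(up to reordering of blocks).

Per-block formulas:
  For a 3×3 Jordan block J_3(6): exp(t · J_3(6)) = e^(6t)·(I + t·N + (t^2/2)·N^2), where N is the 3×3 nilpotent shift.

After assembling e^{tJ} and conjugating by P, we get:

e^{tA} =
  [t^2*exp(6*t)/2 + t*exp(6*t) + exp(6*t), t*exp(6*t), t^2*exp(6*t)/2 - t*exp(6*t)]
  [-t^2*exp(6*t) - t*exp(6*t), -2*t*exp(6*t) + exp(6*t), -t^2*exp(6*t) + 3*t*exp(6*t)]
  [-t^2*exp(6*t)/2 - t*exp(6*t), -t*exp(6*t), -t^2*exp(6*t)/2 + t*exp(6*t) + exp(6*t)]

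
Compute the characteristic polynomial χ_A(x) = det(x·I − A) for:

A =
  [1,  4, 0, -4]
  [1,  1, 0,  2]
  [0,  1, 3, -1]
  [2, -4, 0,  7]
x^4 - 12*x^3 + 54*x^2 - 108*x + 81

Expanding det(x·I − A) (e.g. by cofactor expansion or by noting that A is similar to its Jordan form J, which has the same characteristic polynomial as A) gives
  χ_A(x) = x^4 - 12*x^3 + 54*x^2 - 108*x + 81
which factors as (x - 3)^4. The eigenvalues (with algebraic multiplicities) are λ = 3 with multiplicity 4.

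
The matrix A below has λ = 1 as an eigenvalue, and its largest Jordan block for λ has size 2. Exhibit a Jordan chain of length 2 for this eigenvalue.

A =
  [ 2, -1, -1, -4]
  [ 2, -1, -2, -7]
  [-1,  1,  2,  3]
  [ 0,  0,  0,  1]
A Jordan chain for λ = 1 of length 2:
v_1 = (1, 2, -1, 0)ᵀ
v_2 = (1, 0, 0, 0)ᵀ

Let N = A − (1)·I. We want v_2 with N^2 v_2 = 0 but N^1 v_2 ≠ 0; then v_{j-1} := N · v_j for j = 2, …, 2.

Pick v_2 = (1, 0, 0, 0)ᵀ.
Then v_1 = N · v_2 = (1, 2, -1, 0)ᵀ.

Sanity check: (A − (1)·I) v_1 = (0, 0, 0, 0)ᵀ = 0. ✓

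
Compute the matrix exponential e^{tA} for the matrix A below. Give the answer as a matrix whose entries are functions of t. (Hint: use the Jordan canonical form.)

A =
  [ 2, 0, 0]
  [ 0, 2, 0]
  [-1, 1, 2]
e^{tA} =
  [exp(2*t), 0, 0]
  [0, exp(2*t), 0]
  [-t*exp(2*t), t*exp(2*t), exp(2*t)]

Strategy: write A = P · J · P⁻¹ where J is a Jordan canonical form, so e^{tA} = P · e^{tJ} · P⁻¹, and e^{tJ} can be computed block-by-block.

A has Jordan form
J =
  [2, 1, 0]
  [0, 2, 0]
  [0, 0, 2]
(up to reordering of blocks).

Per-block formulas:
  For a 1×1 block at λ = 2: exp(t · [2]) = [e^(2t)].
  For a 2×2 Jordan block J_2(2): exp(t · J_2(2)) = e^(2t)·(I + t·N), where N is the 2×2 nilpotent shift.

After assembling e^{tJ} and conjugating by P, we get:

e^{tA} =
  [exp(2*t), 0, 0]
  [0, exp(2*t), 0]
  [-t*exp(2*t), t*exp(2*t), exp(2*t)]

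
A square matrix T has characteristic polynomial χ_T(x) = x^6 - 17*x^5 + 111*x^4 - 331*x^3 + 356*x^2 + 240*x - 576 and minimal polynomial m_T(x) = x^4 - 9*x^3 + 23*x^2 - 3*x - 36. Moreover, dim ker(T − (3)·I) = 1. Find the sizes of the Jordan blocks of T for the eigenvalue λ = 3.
Block sizes for λ = 3: [2]

Step 1 — from the characteristic polynomial, algebraic multiplicity of λ = 3 is 2. From dim ker(T − (3)·I) = 1, there are exactly 1 Jordan blocks for λ = 3.
Step 2 — from the minimal polynomial, the factor (x − 3)^2 tells us the largest block for λ = 3 has size 2.
Step 3 — with total size 2, 1 blocks, and largest block 2, the block sizes (in nonincreasing order) are [2].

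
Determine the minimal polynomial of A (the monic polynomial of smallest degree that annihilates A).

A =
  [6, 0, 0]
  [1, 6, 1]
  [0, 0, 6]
x^2 - 12*x + 36

The characteristic polynomial is χ_A(x) = (x - 6)^3, so the eigenvalues are known. The minimal polynomial is
  m_A(x) = Π_λ (x − λ)^{k_λ}
where k_λ is the size of the *largest* Jordan block for λ (equivalently, the smallest k with (A − λI)^k v = 0 for every generalised eigenvector v of λ).

  λ = 6: largest Jordan block has size 2, contributing (x − 6)^2

So m_A(x) = (x - 6)^2 = x^2 - 12*x + 36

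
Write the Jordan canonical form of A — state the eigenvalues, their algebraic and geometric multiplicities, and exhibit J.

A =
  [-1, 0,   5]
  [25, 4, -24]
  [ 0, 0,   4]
J_1(-1) ⊕ J_2(4)

The characteristic polynomial is
  det(x·I − A) = x^3 - 7*x^2 + 8*x + 16 = (x - 4)^2*(x + 1)

Eigenvalues and multiplicities (the geometric multiplicity of λ is n − rank(A − λI), which equals the number of Jordan blocks for λ):
  λ = -1: algebraic multiplicity = 1, geometric multiplicity = 1
  λ = 4: algebraic multiplicity = 2, geometric multiplicity = 1

Determining the block sizes for each eigenvalue:
  λ = -1: one block (gm = 1), so the single block has size am = 1 → block sizes [1]
  λ = 4: one block (gm = 1), so the single block has size am = 2 → block sizes [2]

Assembling the blocks gives a Jordan form
J =
  [-1, 0, 0]
  [ 0, 4, 1]
  [ 0, 0, 4]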